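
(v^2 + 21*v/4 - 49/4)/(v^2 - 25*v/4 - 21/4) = (-4*v^2 - 21*v + 49)/(-4*v^2 + 25*v + 21)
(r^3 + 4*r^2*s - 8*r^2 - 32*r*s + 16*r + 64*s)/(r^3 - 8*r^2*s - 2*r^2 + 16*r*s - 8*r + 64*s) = (r^2 + 4*r*s - 4*r - 16*s)/(r^2 - 8*r*s + 2*r - 16*s)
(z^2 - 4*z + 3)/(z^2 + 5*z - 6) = (z - 3)/(z + 6)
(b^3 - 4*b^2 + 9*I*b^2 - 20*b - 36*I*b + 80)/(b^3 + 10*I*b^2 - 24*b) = (b^2 + b*(-4 + 5*I) - 20*I)/(b*(b + 6*I))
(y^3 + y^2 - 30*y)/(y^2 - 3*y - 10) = y*(y + 6)/(y + 2)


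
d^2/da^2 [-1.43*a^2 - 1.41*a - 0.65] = -2.86000000000000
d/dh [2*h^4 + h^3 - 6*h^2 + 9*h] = 8*h^3 + 3*h^2 - 12*h + 9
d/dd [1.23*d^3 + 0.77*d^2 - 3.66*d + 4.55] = 3.69*d^2 + 1.54*d - 3.66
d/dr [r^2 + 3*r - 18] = 2*r + 3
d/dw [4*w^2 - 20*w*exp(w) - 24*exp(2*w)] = -20*w*exp(w) + 8*w - 48*exp(2*w) - 20*exp(w)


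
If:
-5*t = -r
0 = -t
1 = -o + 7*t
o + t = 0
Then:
No Solution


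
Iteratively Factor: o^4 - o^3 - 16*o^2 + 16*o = (o)*(o^3 - o^2 - 16*o + 16) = o*(o - 1)*(o^2 - 16) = o*(o - 1)*(o + 4)*(o - 4)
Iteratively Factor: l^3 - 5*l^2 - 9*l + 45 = (l - 3)*(l^2 - 2*l - 15) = (l - 3)*(l + 3)*(l - 5)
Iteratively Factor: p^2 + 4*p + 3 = (p + 1)*(p + 3)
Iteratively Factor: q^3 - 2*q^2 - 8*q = (q)*(q^2 - 2*q - 8) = q*(q + 2)*(q - 4)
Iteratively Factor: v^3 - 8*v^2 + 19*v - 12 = (v - 3)*(v^2 - 5*v + 4) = (v - 4)*(v - 3)*(v - 1)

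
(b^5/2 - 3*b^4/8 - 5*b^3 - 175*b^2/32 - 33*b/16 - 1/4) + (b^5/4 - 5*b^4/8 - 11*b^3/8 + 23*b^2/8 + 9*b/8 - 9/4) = 3*b^5/4 - b^4 - 51*b^3/8 - 83*b^2/32 - 15*b/16 - 5/2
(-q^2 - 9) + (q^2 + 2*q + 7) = 2*q - 2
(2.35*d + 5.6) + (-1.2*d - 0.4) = 1.15*d + 5.2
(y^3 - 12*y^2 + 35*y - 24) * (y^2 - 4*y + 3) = y^5 - 16*y^4 + 86*y^3 - 200*y^2 + 201*y - 72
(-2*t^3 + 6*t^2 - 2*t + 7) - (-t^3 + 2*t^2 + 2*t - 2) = -t^3 + 4*t^2 - 4*t + 9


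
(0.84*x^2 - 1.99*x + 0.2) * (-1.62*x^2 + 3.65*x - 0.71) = -1.3608*x^4 + 6.2898*x^3 - 8.1839*x^2 + 2.1429*x - 0.142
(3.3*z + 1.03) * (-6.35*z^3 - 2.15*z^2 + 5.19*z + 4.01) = -20.955*z^4 - 13.6355*z^3 + 14.9125*z^2 + 18.5787*z + 4.1303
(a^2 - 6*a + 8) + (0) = a^2 - 6*a + 8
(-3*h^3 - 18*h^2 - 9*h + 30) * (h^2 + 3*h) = -3*h^5 - 27*h^4 - 63*h^3 + 3*h^2 + 90*h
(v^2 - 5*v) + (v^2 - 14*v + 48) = 2*v^2 - 19*v + 48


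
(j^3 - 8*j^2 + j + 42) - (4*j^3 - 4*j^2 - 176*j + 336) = -3*j^3 - 4*j^2 + 177*j - 294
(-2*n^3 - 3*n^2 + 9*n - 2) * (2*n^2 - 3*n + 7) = -4*n^5 + 13*n^3 - 52*n^2 + 69*n - 14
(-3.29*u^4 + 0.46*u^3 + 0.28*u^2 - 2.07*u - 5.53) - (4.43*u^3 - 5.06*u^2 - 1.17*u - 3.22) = -3.29*u^4 - 3.97*u^3 + 5.34*u^2 - 0.9*u - 2.31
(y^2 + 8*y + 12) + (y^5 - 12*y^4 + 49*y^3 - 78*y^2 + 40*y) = y^5 - 12*y^4 + 49*y^3 - 77*y^2 + 48*y + 12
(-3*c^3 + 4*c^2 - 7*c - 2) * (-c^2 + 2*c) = 3*c^5 - 10*c^4 + 15*c^3 - 12*c^2 - 4*c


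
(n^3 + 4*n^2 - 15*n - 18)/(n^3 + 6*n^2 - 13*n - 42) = (n^2 + 7*n + 6)/(n^2 + 9*n + 14)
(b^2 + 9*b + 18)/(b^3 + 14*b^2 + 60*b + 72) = (b + 3)/(b^2 + 8*b + 12)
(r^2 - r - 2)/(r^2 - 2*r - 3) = (r - 2)/(r - 3)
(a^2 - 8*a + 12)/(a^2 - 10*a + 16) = (a - 6)/(a - 8)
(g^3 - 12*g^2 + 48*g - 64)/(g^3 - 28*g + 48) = (g^2 - 8*g + 16)/(g^2 + 4*g - 12)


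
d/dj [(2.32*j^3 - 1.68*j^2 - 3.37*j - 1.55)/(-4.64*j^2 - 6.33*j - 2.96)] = (-10.7648*j^4 - 29.3712*j^3 - 25.604*j^2 - 4.4384*j + 0.1637)/(21.5296*j^4 + 58.7424*j^3 + 67.5377*j^2 + 37.4736*j + 8.7616)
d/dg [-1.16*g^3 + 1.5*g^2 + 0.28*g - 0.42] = -3.48*g^2 + 3.0*g + 0.28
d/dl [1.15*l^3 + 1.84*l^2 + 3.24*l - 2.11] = 3.45*l^2 + 3.68*l + 3.24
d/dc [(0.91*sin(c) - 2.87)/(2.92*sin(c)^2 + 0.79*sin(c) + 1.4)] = (-2.6572*sin(c)^2 + 16.7608*sin(c) + 3.5413)*cos(c)/(8.5264*sin(c)^4 + 4.6136*sin(c)^3 + 8.8001*sin(c)^2 + 2.212*sin(c) + 1.96)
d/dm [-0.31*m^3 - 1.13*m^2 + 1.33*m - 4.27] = -0.93*m^2 - 2.26*m + 1.33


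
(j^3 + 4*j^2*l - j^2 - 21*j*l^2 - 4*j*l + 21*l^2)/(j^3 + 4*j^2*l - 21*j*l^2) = (j - 1)/j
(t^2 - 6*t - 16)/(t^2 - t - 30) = (-t^2 + 6*t + 16)/(-t^2 + t + 30)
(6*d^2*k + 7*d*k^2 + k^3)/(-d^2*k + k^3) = (-6*d - k)/(d - k)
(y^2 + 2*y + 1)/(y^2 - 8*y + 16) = (y^2 + 2*y + 1)/(y^2 - 8*y + 16)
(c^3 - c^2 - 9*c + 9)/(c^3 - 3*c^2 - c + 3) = (c + 3)/(c + 1)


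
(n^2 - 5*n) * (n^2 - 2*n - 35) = n^4 - 7*n^3 - 25*n^2 + 175*n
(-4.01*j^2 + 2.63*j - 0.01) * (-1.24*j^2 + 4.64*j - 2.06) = 4.9724*j^4 - 21.8676*j^3 + 20.4762*j^2 - 5.4642*j + 0.0206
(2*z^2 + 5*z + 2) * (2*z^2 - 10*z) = 4*z^4 - 10*z^3 - 46*z^2 - 20*z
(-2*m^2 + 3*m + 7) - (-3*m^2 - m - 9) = m^2 + 4*m + 16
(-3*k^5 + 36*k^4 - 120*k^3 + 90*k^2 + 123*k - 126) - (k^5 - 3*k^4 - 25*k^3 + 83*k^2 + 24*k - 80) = -4*k^5 + 39*k^4 - 95*k^3 + 7*k^2 + 99*k - 46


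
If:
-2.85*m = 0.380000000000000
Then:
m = -0.13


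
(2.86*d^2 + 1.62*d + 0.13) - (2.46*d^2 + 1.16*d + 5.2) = 0.4*d^2 + 0.46*d - 5.07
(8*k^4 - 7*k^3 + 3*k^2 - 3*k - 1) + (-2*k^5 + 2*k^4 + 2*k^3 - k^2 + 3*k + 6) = -2*k^5 + 10*k^4 - 5*k^3 + 2*k^2 + 5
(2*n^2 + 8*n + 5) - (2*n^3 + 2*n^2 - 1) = -2*n^3 + 8*n + 6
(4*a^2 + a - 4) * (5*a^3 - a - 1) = 20*a^5 + 5*a^4 - 24*a^3 - 5*a^2 + 3*a + 4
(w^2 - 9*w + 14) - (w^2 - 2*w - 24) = 38 - 7*w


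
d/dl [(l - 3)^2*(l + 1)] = (l - 3)*(3*l - 1)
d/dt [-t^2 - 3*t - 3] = -2*t - 3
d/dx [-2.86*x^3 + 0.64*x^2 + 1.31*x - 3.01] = -8.58*x^2 + 1.28*x + 1.31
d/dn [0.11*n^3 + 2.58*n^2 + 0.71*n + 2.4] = 0.33*n^2 + 5.16*n + 0.71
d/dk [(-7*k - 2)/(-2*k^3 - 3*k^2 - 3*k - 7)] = (-28*k^3 - 33*k^2 - 12*k + 43)/(4*k^6 + 12*k^5 + 21*k^4 + 46*k^3 + 51*k^2 + 42*k + 49)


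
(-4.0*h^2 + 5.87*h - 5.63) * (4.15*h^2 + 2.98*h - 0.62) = -16.6*h^4 + 12.4405*h^3 - 3.3919*h^2 - 20.4168*h + 3.4906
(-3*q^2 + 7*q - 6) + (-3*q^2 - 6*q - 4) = -6*q^2 + q - 10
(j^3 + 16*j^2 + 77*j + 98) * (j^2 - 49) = j^5 + 16*j^4 + 28*j^3 - 686*j^2 - 3773*j - 4802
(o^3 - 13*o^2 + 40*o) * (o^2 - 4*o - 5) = o^5 - 17*o^4 + 87*o^3 - 95*o^2 - 200*o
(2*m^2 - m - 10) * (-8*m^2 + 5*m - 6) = -16*m^4 + 18*m^3 + 63*m^2 - 44*m + 60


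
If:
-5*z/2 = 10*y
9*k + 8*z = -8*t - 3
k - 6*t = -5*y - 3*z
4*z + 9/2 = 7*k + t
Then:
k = 283/899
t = -223/1798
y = 136/899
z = -544/899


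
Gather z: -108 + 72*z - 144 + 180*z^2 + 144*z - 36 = 180*z^2 + 216*z - 288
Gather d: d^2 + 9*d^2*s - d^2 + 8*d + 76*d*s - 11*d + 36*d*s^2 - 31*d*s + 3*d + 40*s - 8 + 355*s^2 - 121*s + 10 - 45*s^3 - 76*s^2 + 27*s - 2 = 9*d^2*s + d*(36*s^2 + 45*s) - 45*s^3 + 279*s^2 - 54*s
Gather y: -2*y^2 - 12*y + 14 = -2*y^2 - 12*y + 14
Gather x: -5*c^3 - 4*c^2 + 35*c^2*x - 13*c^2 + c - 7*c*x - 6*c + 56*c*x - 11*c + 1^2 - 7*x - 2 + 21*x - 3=-5*c^3 - 17*c^2 - 16*c + x*(35*c^2 + 49*c + 14) - 4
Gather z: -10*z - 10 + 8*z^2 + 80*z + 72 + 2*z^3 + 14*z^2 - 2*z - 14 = 2*z^3 + 22*z^2 + 68*z + 48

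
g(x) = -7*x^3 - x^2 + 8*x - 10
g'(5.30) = -592.49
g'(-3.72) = -275.17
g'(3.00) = -187.00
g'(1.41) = -36.57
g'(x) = -21*x^2 - 2*x + 8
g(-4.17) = 446.83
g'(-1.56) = -39.99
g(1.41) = -20.33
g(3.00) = -184.00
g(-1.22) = -8.54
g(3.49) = -291.82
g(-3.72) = 306.75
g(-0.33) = -12.50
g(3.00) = -184.00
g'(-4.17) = -348.83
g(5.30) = -1037.83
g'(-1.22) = -20.82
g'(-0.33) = 6.37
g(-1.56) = 1.66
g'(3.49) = -254.76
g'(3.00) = -187.00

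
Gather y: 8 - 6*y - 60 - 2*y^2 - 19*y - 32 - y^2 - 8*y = -3*y^2 - 33*y - 84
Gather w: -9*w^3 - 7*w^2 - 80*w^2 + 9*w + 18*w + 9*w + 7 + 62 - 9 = -9*w^3 - 87*w^2 + 36*w + 60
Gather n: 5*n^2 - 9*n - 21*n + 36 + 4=5*n^2 - 30*n + 40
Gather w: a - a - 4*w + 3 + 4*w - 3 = 0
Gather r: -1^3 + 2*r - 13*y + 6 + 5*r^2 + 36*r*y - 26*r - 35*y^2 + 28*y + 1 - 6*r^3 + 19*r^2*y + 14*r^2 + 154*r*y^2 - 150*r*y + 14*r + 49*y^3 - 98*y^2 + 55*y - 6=-6*r^3 + r^2*(19*y + 19) + r*(154*y^2 - 114*y - 10) + 49*y^3 - 133*y^2 + 70*y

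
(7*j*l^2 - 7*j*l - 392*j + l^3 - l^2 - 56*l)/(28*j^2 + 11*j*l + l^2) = (l^2 - l - 56)/(4*j + l)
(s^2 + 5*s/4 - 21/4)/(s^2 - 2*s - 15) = (s - 7/4)/(s - 5)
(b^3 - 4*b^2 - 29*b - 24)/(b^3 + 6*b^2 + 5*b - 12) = (b^2 - 7*b - 8)/(b^2 + 3*b - 4)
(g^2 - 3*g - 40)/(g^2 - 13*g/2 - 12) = 2*(g + 5)/(2*g + 3)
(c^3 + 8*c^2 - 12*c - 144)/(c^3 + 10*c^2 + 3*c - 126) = (c^2 + 2*c - 24)/(c^2 + 4*c - 21)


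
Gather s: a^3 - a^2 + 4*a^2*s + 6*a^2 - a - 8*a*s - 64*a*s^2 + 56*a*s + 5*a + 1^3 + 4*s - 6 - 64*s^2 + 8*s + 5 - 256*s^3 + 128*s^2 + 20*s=a^3 + 5*a^2 + 4*a - 256*s^3 + s^2*(64 - 64*a) + s*(4*a^2 + 48*a + 32)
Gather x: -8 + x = x - 8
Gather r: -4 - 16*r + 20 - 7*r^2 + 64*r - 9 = -7*r^2 + 48*r + 7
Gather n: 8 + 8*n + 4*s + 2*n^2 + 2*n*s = 2*n^2 + n*(2*s + 8) + 4*s + 8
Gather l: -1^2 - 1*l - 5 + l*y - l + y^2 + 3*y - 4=l*(y - 2) + y^2 + 3*y - 10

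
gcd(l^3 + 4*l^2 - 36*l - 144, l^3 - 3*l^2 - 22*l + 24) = l^2 - 2*l - 24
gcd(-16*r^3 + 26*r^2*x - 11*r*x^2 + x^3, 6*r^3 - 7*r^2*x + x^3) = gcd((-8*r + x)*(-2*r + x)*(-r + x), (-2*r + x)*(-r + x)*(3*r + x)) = 2*r^2 - 3*r*x + x^2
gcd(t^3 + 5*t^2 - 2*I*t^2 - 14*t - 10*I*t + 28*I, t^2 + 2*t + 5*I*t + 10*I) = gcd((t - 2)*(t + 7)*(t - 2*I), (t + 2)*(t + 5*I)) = 1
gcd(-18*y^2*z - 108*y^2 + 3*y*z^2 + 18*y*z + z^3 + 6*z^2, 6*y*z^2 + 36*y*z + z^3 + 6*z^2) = 6*y*z + 36*y + z^2 + 6*z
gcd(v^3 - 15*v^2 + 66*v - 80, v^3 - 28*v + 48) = v - 2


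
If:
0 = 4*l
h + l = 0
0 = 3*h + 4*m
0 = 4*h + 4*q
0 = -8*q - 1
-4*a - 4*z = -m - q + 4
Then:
No Solution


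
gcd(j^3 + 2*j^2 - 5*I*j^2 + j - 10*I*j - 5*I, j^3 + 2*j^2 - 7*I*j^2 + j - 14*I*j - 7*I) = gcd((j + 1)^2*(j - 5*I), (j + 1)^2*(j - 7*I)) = j^2 + 2*j + 1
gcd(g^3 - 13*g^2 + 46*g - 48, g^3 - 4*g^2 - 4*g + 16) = g - 2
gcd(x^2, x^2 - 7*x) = x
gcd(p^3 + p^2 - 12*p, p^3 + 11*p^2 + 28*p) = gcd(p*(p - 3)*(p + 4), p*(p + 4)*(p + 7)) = p^2 + 4*p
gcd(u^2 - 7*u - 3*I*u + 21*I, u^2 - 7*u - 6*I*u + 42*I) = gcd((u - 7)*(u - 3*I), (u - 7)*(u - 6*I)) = u - 7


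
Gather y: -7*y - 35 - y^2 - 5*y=-y^2 - 12*y - 35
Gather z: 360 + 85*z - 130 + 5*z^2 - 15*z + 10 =5*z^2 + 70*z + 240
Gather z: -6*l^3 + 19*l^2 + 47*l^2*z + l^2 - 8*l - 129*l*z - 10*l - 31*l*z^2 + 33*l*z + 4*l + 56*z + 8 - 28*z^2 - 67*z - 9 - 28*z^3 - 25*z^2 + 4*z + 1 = -6*l^3 + 20*l^2 - 14*l - 28*z^3 + z^2*(-31*l - 53) + z*(47*l^2 - 96*l - 7)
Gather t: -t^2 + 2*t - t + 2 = -t^2 + t + 2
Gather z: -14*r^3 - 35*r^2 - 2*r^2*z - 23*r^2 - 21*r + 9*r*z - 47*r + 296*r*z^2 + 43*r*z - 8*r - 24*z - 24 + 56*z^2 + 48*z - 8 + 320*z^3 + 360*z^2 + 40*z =-14*r^3 - 58*r^2 - 76*r + 320*z^3 + z^2*(296*r + 416) + z*(-2*r^2 + 52*r + 64) - 32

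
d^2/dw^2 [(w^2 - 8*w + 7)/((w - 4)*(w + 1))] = 2*(-5*w^3 + 33*w^2 - 159*w + 203)/(w^6 - 9*w^5 + 15*w^4 + 45*w^3 - 60*w^2 - 144*w - 64)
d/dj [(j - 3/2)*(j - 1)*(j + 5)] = 3*j^2 + 5*j - 11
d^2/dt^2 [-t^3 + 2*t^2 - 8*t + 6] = 4 - 6*t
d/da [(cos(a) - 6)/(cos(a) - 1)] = -5*sin(a)/(cos(a) - 1)^2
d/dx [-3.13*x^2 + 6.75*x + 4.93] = 6.75 - 6.26*x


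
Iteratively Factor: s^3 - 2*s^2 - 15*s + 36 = (s - 3)*(s^2 + s - 12) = (s - 3)*(s + 4)*(s - 3)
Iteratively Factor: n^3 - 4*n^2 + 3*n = (n)*(n^2 - 4*n + 3) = n*(n - 1)*(n - 3)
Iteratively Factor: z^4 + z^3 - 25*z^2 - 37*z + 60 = (z - 1)*(z^3 + 2*z^2 - 23*z - 60) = (z - 1)*(z + 3)*(z^2 - z - 20) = (z - 5)*(z - 1)*(z + 3)*(z + 4)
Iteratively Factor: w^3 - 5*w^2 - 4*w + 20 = (w - 5)*(w^2 - 4) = (w - 5)*(w + 2)*(w - 2)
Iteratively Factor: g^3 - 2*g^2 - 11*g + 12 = (g - 4)*(g^2 + 2*g - 3) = (g - 4)*(g - 1)*(g + 3)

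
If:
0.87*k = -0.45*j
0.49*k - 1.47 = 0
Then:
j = -5.80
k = 3.00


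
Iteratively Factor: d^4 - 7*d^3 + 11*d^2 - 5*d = (d - 1)*(d^3 - 6*d^2 + 5*d) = (d - 1)^2*(d^2 - 5*d) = d*(d - 1)^2*(d - 5)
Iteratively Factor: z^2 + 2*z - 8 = (z - 2)*(z + 4)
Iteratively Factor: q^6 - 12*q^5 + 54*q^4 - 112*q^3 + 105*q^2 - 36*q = (q)*(q^5 - 12*q^4 + 54*q^3 - 112*q^2 + 105*q - 36) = q*(q - 1)*(q^4 - 11*q^3 + 43*q^2 - 69*q + 36) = q*(q - 4)*(q - 1)*(q^3 - 7*q^2 + 15*q - 9) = q*(q - 4)*(q - 1)^2*(q^2 - 6*q + 9) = q*(q - 4)*(q - 3)*(q - 1)^2*(q - 3)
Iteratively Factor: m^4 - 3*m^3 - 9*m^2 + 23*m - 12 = (m + 3)*(m^3 - 6*m^2 + 9*m - 4) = (m - 4)*(m + 3)*(m^2 - 2*m + 1) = (m - 4)*(m - 1)*(m + 3)*(m - 1)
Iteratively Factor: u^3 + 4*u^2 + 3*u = (u)*(u^2 + 4*u + 3) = u*(u + 3)*(u + 1)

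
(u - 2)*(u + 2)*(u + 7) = u^3 + 7*u^2 - 4*u - 28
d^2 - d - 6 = (d - 3)*(d + 2)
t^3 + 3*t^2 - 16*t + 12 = (t - 2)*(t - 1)*(t + 6)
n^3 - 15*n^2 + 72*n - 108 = (n - 6)^2*(n - 3)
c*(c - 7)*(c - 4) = c^3 - 11*c^2 + 28*c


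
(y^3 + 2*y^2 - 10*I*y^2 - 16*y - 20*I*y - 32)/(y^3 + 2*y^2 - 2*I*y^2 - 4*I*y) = (y - 8*I)/y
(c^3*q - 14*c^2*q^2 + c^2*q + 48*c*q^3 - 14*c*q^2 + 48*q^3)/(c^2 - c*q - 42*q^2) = q*(-c^3 + 14*c^2*q - c^2 - 48*c*q^2 + 14*c*q - 48*q^2)/(-c^2 + c*q + 42*q^2)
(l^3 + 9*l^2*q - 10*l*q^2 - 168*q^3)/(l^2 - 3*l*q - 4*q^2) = (l^2 + 13*l*q + 42*q^2)/(l + q)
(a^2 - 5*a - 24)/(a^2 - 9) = (a - 8)/(a - 3)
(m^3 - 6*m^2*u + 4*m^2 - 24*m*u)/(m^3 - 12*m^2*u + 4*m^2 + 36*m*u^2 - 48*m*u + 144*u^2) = m/(m - 6*u)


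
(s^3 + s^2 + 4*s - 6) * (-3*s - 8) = -3*s^4 - 11*s^3 - 20*s^2 - 14*s + 48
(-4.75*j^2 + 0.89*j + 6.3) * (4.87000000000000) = -23.1325*j^2 + 4.3343*j + 30.681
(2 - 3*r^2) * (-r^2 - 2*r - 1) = 3*r^4 + 6*r^3 + r^2 - 4*r - 2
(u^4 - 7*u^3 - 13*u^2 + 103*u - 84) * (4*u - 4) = 4*u^5 - 32*u^4 - 24*u^3 + 464*u^2 - 748*u + 336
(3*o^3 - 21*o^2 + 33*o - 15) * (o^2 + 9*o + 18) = 3*o^5 + 6*o^4 - 102*o^3 - 96*o^2 + 459*o - 270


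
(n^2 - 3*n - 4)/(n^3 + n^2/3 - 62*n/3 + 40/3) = 3*(n + 1)/(3*n^2 + 13*n - 10)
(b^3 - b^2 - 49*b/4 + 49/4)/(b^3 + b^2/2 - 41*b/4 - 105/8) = 2*(2*b^2 + 5*b - 7)/(4*b^2 + 16*b + 15)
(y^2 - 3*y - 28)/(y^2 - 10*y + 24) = (y^2 - 3*y - 28)/(y^2 - 10*y + 24)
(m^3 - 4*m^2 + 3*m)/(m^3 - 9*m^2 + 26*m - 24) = m*(m - 1)/(m^2 - 6*m + 8)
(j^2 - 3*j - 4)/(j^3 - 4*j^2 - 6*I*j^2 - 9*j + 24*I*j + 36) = (j + 1)/(j^2 - 6*I*j - 9)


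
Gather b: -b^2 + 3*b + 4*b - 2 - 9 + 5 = -b^2 + 7*b - 6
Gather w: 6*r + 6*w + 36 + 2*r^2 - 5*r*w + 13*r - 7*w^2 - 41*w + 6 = 2*r^2 + 19*r - 7*w^2 + w*(-5*r - 35) + 42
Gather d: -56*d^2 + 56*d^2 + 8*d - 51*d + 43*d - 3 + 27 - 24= 0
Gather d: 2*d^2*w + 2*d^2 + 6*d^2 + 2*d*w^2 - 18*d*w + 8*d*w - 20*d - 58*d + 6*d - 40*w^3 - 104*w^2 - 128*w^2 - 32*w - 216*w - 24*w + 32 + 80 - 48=d^2*(2*w + 8) + d*(2*w^2 - 10*w - 72) - 40*w^3 - 232*w^2 - 272*w + 64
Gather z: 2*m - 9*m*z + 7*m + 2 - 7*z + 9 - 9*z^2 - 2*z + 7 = 9*m - 9*z^2 + z*(-9*m - 9) + 18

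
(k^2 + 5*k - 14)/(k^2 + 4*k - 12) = (k + 7)/(k + 6)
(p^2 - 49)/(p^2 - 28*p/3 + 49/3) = 3*(p + 7)/(3*p - 7)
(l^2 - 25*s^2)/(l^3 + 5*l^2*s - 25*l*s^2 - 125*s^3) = 1/(l + 5*s)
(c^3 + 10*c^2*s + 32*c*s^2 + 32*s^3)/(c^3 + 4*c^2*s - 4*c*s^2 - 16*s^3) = (-c - 4*s)/(-c + 2*s)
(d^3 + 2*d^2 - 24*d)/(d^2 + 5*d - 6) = d*(d - 4)/(d - 1)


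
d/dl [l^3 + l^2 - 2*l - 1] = 3*l^2 + 2*l - 2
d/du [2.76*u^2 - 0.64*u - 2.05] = 5.52*u - 0.64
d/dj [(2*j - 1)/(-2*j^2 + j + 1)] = (-4*j^2 + 2*j + (2*j - 1)*(4*j - 1) + 2)/(-2*j^2 + j + 1)^2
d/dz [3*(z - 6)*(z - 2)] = 6*z - 24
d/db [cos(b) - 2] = -sin(b)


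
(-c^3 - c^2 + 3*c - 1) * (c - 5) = -c^4 + 4*c^3 + 8*c^2 - 16*c + 5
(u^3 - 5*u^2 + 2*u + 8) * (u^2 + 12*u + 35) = u^5 + 7*u^4 - 23*u^3 - 143*u^2 + 166*u + 280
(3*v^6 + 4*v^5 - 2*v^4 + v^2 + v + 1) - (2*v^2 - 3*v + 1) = 3*v^6 + 4*v^5 - 2*v^4 - v^2 + 4*v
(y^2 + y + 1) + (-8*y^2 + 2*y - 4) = -7*y^2 + 3*y - 3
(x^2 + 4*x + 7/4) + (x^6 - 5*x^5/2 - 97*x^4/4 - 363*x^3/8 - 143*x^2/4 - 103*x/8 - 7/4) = x^6 - 5*x^5/2 - 97*x^4/4 - 363*x^3/8 - 139*x^2/4 - 71*x/8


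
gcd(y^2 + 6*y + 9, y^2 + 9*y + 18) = y + 3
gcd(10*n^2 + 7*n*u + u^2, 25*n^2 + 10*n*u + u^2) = 5*n + u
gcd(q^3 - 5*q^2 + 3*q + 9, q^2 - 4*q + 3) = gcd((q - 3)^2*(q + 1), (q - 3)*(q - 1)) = q - 3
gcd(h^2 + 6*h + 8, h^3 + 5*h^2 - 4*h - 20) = h + 2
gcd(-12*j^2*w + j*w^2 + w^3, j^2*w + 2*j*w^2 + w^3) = w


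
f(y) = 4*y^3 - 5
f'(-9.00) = 972.00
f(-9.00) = -2921.00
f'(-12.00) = 1728.00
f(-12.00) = -6917.00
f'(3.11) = 116.07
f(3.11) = 115.32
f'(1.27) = 19.35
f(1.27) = 3.19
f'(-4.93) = 291.66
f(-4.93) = -484.29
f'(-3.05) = 111.63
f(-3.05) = -118.49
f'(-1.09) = 14.26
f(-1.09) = -10.18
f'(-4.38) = 230.21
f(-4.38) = -341.11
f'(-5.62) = 379.01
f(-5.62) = -715.02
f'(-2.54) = 77.42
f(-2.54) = -70.55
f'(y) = 12*y^2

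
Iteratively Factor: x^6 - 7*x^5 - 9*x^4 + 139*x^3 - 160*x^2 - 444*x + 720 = (x - 3)*(x^5 - 4*x^4 - 21*x^3 + 76*x^2 + 68*x - 240) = (x - 3)*(x + 4)*(x^4 - 8*x^3 + 11*x^2 + 32*x - 60) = (x - 5)*(x - 3)*(x + 4)*(x^3 - 3*x^2 - 4*x + 12) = (x - 5)*(x - 3)*(x + 2)*(x + 4)*(x^2 - 5*x + 6) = (x - 5)*(x - 3)*(x - 2)*(x + 2)*(x + 4)*(x - 3)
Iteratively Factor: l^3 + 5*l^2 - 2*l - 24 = (l - 2)*(l^2 + 7*l + 12) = (l - 2)*(l + 4)*(l + 3)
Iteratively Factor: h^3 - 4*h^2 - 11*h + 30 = (h - 2)*(h^2 - 2*h - 15) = (h - 2)*(h + 3)*(h - 5)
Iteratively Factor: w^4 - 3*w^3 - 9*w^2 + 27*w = (w - 3)*(w^3 - 9*w) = (w - 3)^2*(w^2 + 3*w) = (w - 3)^2*(w + 3)*(w)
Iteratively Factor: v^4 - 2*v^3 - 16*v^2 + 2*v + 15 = (v - 1)*(v^3 - v^2 - 17*v - 15) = (v - 1)*(v + 1)*(v^2 - 2*v - 15) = (v - 5)*(v - 1)*(v + 1)*(v + 3)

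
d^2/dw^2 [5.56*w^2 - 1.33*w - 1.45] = 11.1200000000000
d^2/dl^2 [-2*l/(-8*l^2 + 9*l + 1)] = 4*(-l*(16*l - 9)^2 + 3*(3 - 8*l)*(-8*l^2 + 9*l + 1))/(-8*l^2 + 9*l + 1)^3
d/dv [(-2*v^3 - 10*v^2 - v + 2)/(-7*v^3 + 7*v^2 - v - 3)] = (-84*v^4 - 10*v^3 + 77*v^2 + 32*v + 5)/(49*v^6 - 98*v^5 + 63*v^4 + 28*v^3 - 41*v^2 + 6*v + 9)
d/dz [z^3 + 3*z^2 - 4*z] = 3*z^2 + 6*z - 4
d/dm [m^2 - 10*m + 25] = 2*m - 10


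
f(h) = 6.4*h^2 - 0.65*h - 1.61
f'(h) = 12.8*h - 0.65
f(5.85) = 213.61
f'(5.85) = 74.23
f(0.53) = -0.16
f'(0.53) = 6.13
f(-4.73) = 144.65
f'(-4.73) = -61.19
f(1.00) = 4.14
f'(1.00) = 12.15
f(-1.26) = 9.37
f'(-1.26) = -16.78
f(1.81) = 18.18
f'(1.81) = 22.52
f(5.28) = 173.38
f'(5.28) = 66.93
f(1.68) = 15.36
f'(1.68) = 20.85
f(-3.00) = 57.94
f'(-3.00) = -39.05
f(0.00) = -1.61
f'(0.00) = -0.65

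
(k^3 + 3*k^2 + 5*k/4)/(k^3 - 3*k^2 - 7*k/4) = (2*k + 5)/(2*k - 7)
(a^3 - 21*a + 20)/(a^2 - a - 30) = (a^2 - 5*a + 4)/(a - 6)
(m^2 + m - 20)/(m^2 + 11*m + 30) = (m - 4)/(m + 6)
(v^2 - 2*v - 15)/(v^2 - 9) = (v - 5)/(v - 3)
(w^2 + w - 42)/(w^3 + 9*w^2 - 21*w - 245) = (w - 6)/(w^2 + 2*w - 35)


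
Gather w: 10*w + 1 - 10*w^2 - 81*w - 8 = -10*w^2 - 71*w - 7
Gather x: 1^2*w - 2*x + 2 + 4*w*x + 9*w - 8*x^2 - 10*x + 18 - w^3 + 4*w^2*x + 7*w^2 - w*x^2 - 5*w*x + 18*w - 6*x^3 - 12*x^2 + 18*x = -w^3 + 7*w^2 + 28*w - 6*x^3 + x^2*(-w - 20) + x*(4*w^2 - w + 6) + 20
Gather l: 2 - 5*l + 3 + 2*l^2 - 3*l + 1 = 2*l^2 - 8*l + 6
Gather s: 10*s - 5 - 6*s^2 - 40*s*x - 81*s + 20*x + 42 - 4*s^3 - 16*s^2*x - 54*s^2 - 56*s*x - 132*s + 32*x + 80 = -4*s^3 + s^2*(-16*x - 60) + s*(-96*x - 203) + 52*x + 117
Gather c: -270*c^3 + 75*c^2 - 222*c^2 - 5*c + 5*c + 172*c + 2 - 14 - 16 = -270*c^3 - 147*c^2 + 172*c - 28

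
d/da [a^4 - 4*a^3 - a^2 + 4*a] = 4*a^3 - 12*a^2 - 2*a + 4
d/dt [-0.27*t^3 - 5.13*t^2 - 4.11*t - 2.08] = -0.81*t^2 - 10.26*t - 4.11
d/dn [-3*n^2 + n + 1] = 1 - 6*n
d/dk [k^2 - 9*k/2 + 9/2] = 2*k - 9/2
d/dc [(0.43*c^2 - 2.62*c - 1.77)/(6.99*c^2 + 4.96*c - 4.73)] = (20.4466*c^2 + 20.6768*c + 21.1718)/(48.8601*c^4 + 69.3408*c^3 - 41.5238*c^2 - 46.9216*c + 22.3729)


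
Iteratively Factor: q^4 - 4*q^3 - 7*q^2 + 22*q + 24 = (q - 3)*(q^3 - q^2 - 10*q - 8) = (q - 3)*(q + 2)*(q^2 - 3*q - 4) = (q - 4)*(q - 3)*(q + 2)*(q + 1)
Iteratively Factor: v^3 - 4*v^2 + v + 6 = (v + 1)*(v^2 - 5*v + 6) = (v - 3)*(v + 1)*(v - 2)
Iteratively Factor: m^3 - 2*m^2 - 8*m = (m)*(m^2 - 2*m - 8) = m*(m + 2)*(m - 4)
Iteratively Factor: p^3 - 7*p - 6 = (p + 2)*(p^2 - 2*p - 3) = (p - 3)*(p + 2)*(p + 1)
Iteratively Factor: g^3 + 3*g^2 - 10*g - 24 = (g + 4)*(g^2 - g - 6) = (g + 2)*(g + 4)*(g - 3)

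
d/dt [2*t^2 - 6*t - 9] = 4*t - 6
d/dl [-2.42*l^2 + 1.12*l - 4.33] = 1.12 - 4.84*l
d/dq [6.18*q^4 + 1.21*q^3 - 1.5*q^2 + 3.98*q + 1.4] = 24.72*q^3 + 3.63*q^2 - 3.0*q + 3.98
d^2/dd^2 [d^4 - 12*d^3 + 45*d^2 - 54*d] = 12*d^2 - 72*d + 90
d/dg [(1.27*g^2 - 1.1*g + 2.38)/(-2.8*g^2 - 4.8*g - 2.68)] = (-9.176*g^2 + 6.5208*g + 14.372)/(7.84*g^4 + 26.88*g^3 + 38.048*g^2 + 25.728*g + 7.1824)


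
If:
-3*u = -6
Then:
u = 2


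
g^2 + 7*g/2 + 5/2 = (g + 1)*(g + 5/2)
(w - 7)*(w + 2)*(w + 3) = w^3 - 2*w^2 - 29*w - 42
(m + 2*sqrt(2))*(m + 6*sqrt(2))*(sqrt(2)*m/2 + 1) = sqrt(2)*m^3/2 + 9*m^2 + 20*sqrt(2)*m + 24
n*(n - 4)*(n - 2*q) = n^3 - 2*n^2*q - 4*n^2 + 8*n*q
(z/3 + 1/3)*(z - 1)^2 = z^3/3 - z^2/3 - z/3 + 1/3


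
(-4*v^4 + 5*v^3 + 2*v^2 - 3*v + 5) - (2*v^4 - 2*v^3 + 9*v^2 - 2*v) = -6*v^4 + 7*v^3 - 7*v^2 - v + 5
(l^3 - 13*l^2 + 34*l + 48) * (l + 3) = l^4 - 10*l^3 - 5*l^2 + 150*l + 144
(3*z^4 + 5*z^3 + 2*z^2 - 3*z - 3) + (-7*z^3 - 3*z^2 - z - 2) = 3*z^4 - 2*z^3 - z^2 - 4*z - 5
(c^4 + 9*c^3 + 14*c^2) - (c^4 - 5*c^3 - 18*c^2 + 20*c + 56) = 14*c^3 + 32*c^2 - 20*c - 56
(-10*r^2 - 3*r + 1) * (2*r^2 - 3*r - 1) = -20*r^4 + 24*r^3 + 21*r^2 - 1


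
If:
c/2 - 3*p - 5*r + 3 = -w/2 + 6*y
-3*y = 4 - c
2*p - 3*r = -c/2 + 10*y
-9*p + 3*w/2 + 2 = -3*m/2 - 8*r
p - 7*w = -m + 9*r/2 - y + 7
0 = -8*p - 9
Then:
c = 12898/6607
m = -179283/13214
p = -9/8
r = 48911/26428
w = -115919/26428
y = -4510/6607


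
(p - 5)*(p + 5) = p^2 - 25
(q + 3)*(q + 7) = q^2 + 10*q + 21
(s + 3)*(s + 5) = s^2 + 8*s + 15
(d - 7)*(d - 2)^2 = d^3 - 11*d^2 + 32*d - 28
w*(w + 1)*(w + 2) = w^3 + 3*w^2 + 2*w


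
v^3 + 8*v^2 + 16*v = v*(v + 4)^2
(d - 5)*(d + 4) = d^2 - d - 20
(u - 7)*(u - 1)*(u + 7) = u^3 - u^2 - 49*u + 49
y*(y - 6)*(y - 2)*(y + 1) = y^4 - 7*y^3 + 4*y^2 + 12*y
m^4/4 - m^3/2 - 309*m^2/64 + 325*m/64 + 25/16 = (m/4 + 1)*(m - 5)*(m - 5/4)*(m + 1/4)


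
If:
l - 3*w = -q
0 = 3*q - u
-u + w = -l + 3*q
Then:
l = 17*w/7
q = 4*w/7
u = 12*w/7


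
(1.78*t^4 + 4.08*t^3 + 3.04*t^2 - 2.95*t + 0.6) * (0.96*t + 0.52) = 1.7088*t^5 + 4.8424*t^4 + 5.04*t^3 - 1.2512*t^2 - 0.958*t + 0.312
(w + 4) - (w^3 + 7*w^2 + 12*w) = -w^3 - 7*w^2 - 11*w + 4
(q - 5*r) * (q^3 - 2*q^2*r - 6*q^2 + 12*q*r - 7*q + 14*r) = q^4 - 7*q^3*r - 6*q^3 + 10*q^2*r^2 + 42*q^2*r - 7*q^2 - 60*q*r^2 + 49*q*r - 70*r^2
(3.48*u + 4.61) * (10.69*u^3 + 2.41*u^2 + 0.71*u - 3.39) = 37.2012*u^4 + 57.6677*u^3 + 13.5809*u^2 - 8.5241*u - 15.6279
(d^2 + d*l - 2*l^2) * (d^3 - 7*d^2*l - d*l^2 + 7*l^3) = d^5 - 6*d^4*l - 10*d^3*l^2 + 20*d^2*l^3 + 9*d*l^4 - 14*l^5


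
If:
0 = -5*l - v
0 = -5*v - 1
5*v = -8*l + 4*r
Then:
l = 1/25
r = -17/100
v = -1/5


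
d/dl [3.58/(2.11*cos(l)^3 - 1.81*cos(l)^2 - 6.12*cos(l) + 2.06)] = (22.6614*cos(l)^2 - 12.9596*cos(l) - 21.9096)*sin(l)/(2.11*cos(l)^3 - 1.81*cos(l)^2 - 6.12*cos(l) + 2.06)^2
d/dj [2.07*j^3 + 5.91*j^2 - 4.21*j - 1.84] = 6.21*j^2 + 11.82*j - 4.21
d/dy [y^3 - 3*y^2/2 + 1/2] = 3*y*(y - 1)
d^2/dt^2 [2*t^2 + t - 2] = 4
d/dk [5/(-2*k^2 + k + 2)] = 5*(4*k - 1)/(-2*k^2 + k + 2)^2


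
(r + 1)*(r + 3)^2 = r^3 + 7*r^2 + 15*r + 9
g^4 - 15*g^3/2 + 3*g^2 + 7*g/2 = g*(g - 7)*(g - 1)*(g + 1/2)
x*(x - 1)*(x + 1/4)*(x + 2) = x^4 + 5*x^3/4 - 7*x^2/4 - x/2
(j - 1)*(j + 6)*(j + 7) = j^3 + 12*j^2 + 29*j - 42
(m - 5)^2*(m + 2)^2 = m^4 - 6*m^3 - 11*m^2 + 60*m + 100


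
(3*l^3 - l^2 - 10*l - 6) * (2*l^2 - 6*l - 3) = 6*l^5 - 20*l^4 - 23*l^3 + 51*l^2 + 66*l + 18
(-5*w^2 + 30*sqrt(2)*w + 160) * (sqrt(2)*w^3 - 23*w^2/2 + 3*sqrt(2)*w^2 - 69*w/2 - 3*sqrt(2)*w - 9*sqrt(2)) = -5*sqrt(2)*w^5 - 15*sqrt(2)*w^4 + 235*w^4/2 - 170*sqrt(2)*w^3 + 705*w^3/2 - 2020*w^2 - 510*sqrt(2)*w^2 - 6060*w - 480*sqrt(2)*w - 1440*sqrt(2)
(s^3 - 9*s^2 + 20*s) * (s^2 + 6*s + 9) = s^5 - 3*s^4 - 25*s^3 + 39*s^2 + 180*s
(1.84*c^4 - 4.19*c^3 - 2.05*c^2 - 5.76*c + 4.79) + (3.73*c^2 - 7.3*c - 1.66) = 1.84*c^4 - 4.19*c^3 + 1.68*c^2 - 13.06*c + 3.13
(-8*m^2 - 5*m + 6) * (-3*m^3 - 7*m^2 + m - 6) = 24*m^5 + 71*m^4 + 9*m^3 + m^2 + 36*m - 36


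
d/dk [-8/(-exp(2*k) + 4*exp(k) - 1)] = 16*(2 - exp(k))*exp(k)/(exp(2*k) - 4*exp(k) + 1)^2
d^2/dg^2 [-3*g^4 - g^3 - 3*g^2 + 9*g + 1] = -36*g^2 - 6*g - 6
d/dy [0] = 0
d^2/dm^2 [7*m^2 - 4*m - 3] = 14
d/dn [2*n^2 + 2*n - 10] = 4*n + 2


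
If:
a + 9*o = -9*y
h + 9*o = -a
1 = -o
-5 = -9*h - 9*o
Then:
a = 67/9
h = 14/9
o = -1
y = 14/81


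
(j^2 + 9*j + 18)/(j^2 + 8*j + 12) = (j + 3)/(j + 2)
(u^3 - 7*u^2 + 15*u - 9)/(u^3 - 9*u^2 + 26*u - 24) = (u^2 - 4*u + 3)/(u^2 - 6*u + 8)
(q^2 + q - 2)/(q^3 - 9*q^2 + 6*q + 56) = (q - 1)/(q^2 - 11*q + 28)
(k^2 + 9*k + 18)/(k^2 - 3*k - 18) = (k + 6)/(k - 6)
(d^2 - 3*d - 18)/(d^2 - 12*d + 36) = (d + 3)/(d - 6)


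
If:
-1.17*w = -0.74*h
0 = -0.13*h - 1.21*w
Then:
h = 0.00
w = 0.00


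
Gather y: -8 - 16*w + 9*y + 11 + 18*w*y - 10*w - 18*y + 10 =-26*w + y*(18*w - 9) + 13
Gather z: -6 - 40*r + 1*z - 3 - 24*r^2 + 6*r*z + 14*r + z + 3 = -24*r^2 - 26*r + z*(6*r + 2) - 6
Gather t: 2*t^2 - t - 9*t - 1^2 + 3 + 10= 2*t^2 - 10*t + 12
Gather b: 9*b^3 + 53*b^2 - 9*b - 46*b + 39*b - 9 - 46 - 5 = 9*b^3 + 53*b^2 - 16*b - 60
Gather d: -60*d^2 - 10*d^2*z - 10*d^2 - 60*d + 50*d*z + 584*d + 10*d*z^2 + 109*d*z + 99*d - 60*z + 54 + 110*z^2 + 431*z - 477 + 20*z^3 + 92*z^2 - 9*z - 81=d^2*(-10*z - 70) + d*(10*z^2 + 159*z + 623) + 20*z^3 + 202*z^2 + 362*z - 504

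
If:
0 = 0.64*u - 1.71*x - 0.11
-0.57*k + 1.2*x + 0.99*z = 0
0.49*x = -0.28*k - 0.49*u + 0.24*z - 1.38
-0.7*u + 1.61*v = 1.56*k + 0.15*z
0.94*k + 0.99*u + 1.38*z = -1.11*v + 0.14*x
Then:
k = 0.42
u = -1.78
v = -0.26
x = -0.73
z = 1.12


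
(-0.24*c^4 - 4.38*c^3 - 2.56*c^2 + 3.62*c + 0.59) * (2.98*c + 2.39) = -0.7152*c^5 - 13.626*c^4 - 18.097*c^3 + 4.6692*c^2 + 10.41*c + 1.4101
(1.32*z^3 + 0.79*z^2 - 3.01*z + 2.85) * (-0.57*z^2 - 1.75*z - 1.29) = -0.7524*z^5 - 2.7603*z^4 - 1.3696*z^3 + 2.6239*z^2 - 1.1046*z - 3.6765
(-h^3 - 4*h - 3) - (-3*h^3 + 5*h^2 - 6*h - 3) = 2*h^3 - 5*h^2 + 2*h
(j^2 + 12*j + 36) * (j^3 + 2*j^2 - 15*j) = j^5 + 14*j^4 + 45*j^3 - 108*j^2 - 540*j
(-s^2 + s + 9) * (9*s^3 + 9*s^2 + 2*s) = -9*s^5 + 88*s^3 + 83*s^2 + 18*s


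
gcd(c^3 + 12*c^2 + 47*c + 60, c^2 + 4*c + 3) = c + 3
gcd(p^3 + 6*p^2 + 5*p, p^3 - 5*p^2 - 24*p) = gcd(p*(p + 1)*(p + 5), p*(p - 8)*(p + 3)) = p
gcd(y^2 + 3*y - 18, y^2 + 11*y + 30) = y + 6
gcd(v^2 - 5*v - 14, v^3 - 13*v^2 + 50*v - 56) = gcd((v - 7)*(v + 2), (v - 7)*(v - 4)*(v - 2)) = v - 7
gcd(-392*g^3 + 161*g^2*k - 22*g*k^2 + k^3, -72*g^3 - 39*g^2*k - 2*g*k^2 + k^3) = 8*g - k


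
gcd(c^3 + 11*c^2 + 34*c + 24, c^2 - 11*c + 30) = 1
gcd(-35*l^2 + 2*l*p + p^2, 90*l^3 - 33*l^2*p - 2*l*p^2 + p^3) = -5*l + p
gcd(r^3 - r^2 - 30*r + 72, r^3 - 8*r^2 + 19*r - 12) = r^2 - 7*r + 12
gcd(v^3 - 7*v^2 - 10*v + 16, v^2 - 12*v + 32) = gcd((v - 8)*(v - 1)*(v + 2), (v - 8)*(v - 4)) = v - 8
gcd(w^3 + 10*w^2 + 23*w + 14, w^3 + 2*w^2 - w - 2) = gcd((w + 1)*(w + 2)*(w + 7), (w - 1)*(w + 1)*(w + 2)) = w^2 + 3*w + 2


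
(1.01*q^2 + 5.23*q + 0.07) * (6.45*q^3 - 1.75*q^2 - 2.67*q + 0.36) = 6.5145*q^5 + 31.966*q^4 - 11.3977*q^3 - 13.723*q^2 + 1.6959*q + 0.0252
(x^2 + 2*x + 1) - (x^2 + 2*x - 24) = 25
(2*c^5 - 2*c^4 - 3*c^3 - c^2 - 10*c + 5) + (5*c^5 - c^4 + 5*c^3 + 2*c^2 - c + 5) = 7*c^5 - 3*c^4 + 2*c^3 + c^2 - 11*c + 10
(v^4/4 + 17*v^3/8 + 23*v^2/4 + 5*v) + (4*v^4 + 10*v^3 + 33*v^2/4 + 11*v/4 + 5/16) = 17*v^4/4 + 97*v^3/8 + 14*v^2 + 31*v/4 + 5/16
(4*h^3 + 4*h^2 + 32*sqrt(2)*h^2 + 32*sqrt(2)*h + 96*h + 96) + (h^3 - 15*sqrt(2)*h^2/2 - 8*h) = 5*h^3 + 4*h^2 + 49*sqrt(2)*h^2/2 + 32*sqrt(2)*h + 88*h + 96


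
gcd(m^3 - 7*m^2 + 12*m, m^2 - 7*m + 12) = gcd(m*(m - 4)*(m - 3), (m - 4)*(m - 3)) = m^2 - 7*m + 12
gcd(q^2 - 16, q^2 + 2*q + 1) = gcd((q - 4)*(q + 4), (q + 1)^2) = 1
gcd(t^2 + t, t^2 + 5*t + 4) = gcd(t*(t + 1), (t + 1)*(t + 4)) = t + 1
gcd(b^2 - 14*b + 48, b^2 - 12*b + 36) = b - 6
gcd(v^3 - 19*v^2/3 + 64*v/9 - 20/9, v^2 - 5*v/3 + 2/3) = v - 2/3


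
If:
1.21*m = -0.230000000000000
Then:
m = -0.19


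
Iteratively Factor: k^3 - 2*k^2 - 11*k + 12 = (k - 4)*(k^2 + 2*k - 3) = (k - 4)*(k - 1)*(k + 3)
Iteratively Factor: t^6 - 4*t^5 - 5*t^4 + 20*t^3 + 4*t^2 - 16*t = (t - 4)*(t^5 - 5*t^3 + 4*t) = (t - 4)*(t + 1)*(t^4 - t^3 - 4*t^2 + 4*t) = (t - 4)*(t + 1)*(t + 2)*(t^3 - 3*t^2 + 2*t) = t*(t - 4)*(t + 1)*(t + 2)*(t^2 - 3*t + 2) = t*(t - 4)*(t - 2)*(t + 1)*(t + 2)*(t - 1)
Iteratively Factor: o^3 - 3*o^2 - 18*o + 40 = (o - 5)*(o^2 + 2*o - 8) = (o - 5)*(o + 4)*(o - 2)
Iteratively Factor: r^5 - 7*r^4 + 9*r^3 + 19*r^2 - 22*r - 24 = (r - 3)*(r^4 - 4*r^3 - 3*r^2 + 10*r + 8) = (r - 3)*(r - 2)*(r^3 - 2*r^2 - 7*r - 4) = (r - 3)*(r - 2)*(r + 1)*(r^2 - 3*r - 4) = (r - 3)*(r - 2)*(r + 1)^2*(r - 4)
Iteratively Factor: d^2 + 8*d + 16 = (d + 4)*(d + 4)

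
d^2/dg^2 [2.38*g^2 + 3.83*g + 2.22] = 4.76000000000000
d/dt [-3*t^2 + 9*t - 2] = 9 - 6*t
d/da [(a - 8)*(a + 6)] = 2*a - 2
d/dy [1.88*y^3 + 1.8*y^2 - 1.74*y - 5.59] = 5.64*y^2 + 3.6*y - 1.74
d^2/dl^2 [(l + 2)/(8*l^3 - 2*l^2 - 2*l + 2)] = ((l + 2)*(-12*l^2 + 2*l + 1)^2 + (-12*l^2 + 2*l - (l + 2)*(12*l - 1) + 1)*(4*l^3 - l^2 - l + 1))/(4*l^3 - l^2 - l + 1)^3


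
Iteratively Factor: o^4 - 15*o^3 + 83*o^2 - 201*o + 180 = (o - 4)*(o^3 - 11*o^2 + 39*o - 45) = (o - 4)*(o - 3)*(o^2 - 8*o + 15) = (o - 4)*(o - 3)^2*(o - 5)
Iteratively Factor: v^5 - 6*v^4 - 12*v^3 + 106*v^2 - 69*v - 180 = (v + 4)*(v^4 - 10*v^3 + 28*v^2 - 6*v - 45) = (v - 3)*(v + 4)*(v^3 - 7*v^2 + 7*v + 15) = (v - 3)^2*(v + 4)*(v^2 - 4*v - 5) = (v - 3)^2*(v + 1)*(v + 4)*(v - 5)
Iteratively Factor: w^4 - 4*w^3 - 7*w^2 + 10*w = (w)*(w^3 - 4*w^2 - 7*w + 10) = w*(w - 5)*(w^2 + w - 2) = w*(w - 5)*(w - 1)*(w + 2)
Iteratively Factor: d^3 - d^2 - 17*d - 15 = (d + 3)*(d^2 - 4*d - 5) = (d + 1)*(d + 3)*(d - 5)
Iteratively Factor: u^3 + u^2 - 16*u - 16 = (u - 4)*(u^2 + 5*u + 4) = (u - 4)*(u + 1)*(u + 4)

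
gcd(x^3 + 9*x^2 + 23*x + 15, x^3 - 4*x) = 1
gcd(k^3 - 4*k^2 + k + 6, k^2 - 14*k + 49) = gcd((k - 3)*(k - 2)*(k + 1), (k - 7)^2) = 1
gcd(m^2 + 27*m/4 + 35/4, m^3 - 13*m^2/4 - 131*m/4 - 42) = m + 7/4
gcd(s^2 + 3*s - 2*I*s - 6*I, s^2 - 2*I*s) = s - 2*I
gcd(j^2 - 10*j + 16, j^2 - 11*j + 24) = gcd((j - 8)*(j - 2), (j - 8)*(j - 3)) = j - 8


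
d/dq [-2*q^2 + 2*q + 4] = 2 - 4*q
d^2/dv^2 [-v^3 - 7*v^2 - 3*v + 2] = -6*v - 14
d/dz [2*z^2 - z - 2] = 4*z - 1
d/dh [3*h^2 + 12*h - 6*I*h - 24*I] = 6*h + 12 - 6*I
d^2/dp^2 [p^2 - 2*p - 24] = 2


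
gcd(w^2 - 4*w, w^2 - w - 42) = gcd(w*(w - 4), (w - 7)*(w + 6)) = 1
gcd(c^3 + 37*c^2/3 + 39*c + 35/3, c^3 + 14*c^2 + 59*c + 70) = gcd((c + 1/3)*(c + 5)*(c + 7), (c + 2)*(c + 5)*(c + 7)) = c^2 + 12*c + 35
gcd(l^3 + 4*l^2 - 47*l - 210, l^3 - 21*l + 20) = l + 5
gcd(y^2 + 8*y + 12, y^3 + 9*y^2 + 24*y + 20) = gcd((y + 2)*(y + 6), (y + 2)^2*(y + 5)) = y + 2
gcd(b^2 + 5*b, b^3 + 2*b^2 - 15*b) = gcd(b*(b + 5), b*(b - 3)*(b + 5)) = b^2 + 5*b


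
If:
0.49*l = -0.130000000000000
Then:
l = -0.27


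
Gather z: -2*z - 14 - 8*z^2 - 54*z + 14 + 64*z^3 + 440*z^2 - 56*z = 64*z^3 + 432*z^2 - 112*z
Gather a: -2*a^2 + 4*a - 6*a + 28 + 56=-2*a^2 - 2*a + 84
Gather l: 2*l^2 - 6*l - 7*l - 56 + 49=2*l^2 - 13*l - 7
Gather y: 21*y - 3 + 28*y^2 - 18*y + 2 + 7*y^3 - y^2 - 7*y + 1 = 7*y^3 + 27*y^2 - 4*y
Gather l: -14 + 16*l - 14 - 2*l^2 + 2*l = -2*l^2 + 18*l - 28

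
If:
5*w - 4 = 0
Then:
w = 4/5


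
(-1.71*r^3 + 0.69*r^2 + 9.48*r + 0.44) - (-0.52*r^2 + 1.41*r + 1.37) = -1.71*r^3 + 1.21*r^2 + 8.07*r - 0.93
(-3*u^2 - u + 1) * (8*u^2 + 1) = -24*u^4 - 8*u^3 + 5*u^2 - u + 1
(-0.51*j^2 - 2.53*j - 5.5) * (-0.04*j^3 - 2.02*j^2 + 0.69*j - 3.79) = 0.0204*j^5 + 1.1314*j^4 + 4.9787*j^3 + 11.2972*j^2 + 5.7937*j + 20.845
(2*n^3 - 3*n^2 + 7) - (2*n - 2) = 2*n^3 - 3*n^2 - 2*n + 9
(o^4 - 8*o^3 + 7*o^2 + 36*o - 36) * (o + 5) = o^5 - 3*o^4 - 33*o^3 + 71*o^2 + 144*o - 180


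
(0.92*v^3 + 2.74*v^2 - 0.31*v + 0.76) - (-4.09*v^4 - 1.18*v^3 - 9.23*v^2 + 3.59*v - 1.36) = 4.09*v^4 + 2.1*v^3 + 11.97*v^2 - 3.9*v + 2.12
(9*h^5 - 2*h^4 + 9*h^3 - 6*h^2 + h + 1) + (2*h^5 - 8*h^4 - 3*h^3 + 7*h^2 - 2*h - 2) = 11*h^5 - 10*h^4 + 6*h^3 + h^2 - h - 1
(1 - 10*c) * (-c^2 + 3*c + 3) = 10*c^3 - 31*c^2 - 27*c + 3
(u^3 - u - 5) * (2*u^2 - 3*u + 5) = 2*u^5 - 3*u^4 + 3*u^3 - 7*u^2 + 10*u - 25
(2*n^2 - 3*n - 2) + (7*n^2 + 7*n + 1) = 9*n^2 + 4*n - 1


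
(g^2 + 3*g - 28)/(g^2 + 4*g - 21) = (g - 4)/(g - 3)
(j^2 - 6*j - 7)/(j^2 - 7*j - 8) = (j - 7)/(j - 8)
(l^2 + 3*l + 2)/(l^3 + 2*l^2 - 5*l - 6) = (l + 2)/(l^2 + l - 6)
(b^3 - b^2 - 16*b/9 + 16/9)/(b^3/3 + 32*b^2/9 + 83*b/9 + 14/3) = (9*b^3 - 9*b^2 - 16*b + 16)/(3*b^3 + 32*b^2 + 83*b + 42)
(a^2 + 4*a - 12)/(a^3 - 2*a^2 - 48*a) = (a - 2)/(a*(a - 8))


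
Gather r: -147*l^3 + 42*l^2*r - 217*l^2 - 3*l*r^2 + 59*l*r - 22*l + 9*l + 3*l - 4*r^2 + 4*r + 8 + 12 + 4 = -147*l^3 - 217*l^2 - 10*l + r^2*(-3*l - 4) + r*(42*l^2 + 59*l + 4) + 24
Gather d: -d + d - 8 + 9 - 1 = 0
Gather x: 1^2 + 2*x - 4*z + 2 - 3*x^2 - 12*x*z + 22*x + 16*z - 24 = -3*x^2 + x*(24 - 12*z) + 12*z - 21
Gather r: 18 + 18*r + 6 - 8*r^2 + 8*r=-8*r^2 + 26*r + 24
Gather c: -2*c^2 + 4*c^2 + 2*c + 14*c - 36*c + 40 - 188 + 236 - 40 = 2*c^2 - 20*c + 48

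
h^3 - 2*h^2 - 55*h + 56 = (h - 8)*(h - 1)*(h + 7)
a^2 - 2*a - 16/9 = (a - 8/3)*(a + 2/3)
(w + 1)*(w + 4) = w^2 + 5*w + 4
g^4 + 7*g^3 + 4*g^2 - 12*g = g*(g - 1)*(g + 2)*(g + 6)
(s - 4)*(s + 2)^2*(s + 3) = s^4 + 3*s^3 - 12*s^2 - 52*s - 48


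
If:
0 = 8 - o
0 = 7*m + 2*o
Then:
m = -16/7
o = 8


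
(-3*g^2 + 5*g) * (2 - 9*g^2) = 27*g^4 - 45*g^3 - 6*g^2 + 10*g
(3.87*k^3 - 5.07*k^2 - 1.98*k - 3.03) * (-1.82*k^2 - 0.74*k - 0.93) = -7.0434*k^5 + 6.3636*k^4 + 3.7563*k^3 + 11.6949*k^2 + 4.0836*k + 2.8179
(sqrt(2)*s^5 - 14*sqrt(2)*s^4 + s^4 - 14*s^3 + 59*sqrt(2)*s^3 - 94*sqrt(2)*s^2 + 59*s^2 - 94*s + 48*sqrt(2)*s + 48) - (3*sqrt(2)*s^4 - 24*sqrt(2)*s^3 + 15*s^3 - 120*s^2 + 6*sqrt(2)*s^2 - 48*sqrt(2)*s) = sqrt(2)*s^5 - 17*sqrt(2)*s^4 + s^4 - 29*s^3 + 83*sqrt(2)*s^3 - 100*sqrt(2)*s^2 + 179*s^2 - 94*s + 96*sqrt(2)*s + 48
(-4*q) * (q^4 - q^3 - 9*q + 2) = -4*q^5 + 4*q^4 + 36*q^2 - 8*q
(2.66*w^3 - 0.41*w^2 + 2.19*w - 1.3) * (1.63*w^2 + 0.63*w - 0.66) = 4.3358*w^5 + 1.0075*w^4 + 1.5558*w^3 - 0.4687*w^2 - 2.2644*w + 0.858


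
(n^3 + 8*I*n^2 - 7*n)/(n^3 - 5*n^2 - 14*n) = (-n^2 - 8*I*n + 7)/(-n^2 + 5*n + 14)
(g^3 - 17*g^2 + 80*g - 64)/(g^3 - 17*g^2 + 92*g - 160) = (g^2 - 9*g + 8)/(g^2 - 9*g + 20)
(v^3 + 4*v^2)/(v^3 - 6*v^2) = (v + 4)/(v - 6)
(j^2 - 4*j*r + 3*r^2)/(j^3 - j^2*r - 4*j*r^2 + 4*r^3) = (-j + 3*r)/(-j^2 + 4*r^2)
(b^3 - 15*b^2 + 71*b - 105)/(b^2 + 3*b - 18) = (b^2 - 12*b + 35)/(b + 6)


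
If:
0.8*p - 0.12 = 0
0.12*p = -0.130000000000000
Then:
No Solution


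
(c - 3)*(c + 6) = c^2 + 3*c - 18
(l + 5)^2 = l^2 + 10*l + 25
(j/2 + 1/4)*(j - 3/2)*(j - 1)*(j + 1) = j^4/2 - j^3/2 - 7*j^2/8 + j/2 + 3/8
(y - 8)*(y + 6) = y^2 - 2*y - 48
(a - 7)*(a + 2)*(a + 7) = a^3 + 2*a^2 - 49*a - 98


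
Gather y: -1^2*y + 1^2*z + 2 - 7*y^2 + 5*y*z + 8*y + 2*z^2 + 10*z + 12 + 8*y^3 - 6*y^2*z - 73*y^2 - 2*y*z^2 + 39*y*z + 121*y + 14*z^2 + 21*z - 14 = 8*y^3 + y^2*(-6*z - 80) + y*(-2*z^2 + 44*z + 128) + 16*z^2 + 32*z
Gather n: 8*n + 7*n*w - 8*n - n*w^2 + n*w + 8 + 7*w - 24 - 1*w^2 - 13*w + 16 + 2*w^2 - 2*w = n*(-w^2 + 8*w) + w^2 - 8*w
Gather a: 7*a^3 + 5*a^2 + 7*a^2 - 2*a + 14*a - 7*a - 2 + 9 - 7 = 7*a^3 + 12*a^2 + 5*a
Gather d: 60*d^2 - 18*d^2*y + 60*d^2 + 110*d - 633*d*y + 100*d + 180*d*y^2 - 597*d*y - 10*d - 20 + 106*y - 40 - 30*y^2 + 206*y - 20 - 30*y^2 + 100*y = d^2*(120 - 18*y) + d*(180*y^2 - 1230*y + 200) - 60*y^2 + 412*y - 80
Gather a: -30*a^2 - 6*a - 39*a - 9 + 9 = -30*a^2 - 45*a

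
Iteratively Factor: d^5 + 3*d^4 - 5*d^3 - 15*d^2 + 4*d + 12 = (d + 3)*(d^4 - 5*d^2 + 4) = (d - 2)*(d + 3)*(d^3 + 2*d^2 - d - 2) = (d - 2)*(d + 2)*(d + 3)*(d^2 - 1) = (d - 2)*(d - 1)*(d + 2)*(d + 3)*(d + 1)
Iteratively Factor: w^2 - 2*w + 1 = (w - 1)*(w - 1)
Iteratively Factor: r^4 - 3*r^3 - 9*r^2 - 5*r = (r - 5)*(r^3 + 2*r^2 + r) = (r - 5)*(r + 1)*(r^2 + r) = (r - 5)*(r + 1)^2*(r)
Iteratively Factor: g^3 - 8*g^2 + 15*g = (g - 3)*(g^2 - 5*g) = (g - 5)*(g - 3)*(g)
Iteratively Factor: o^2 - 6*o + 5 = (o - 5)*(o - 1)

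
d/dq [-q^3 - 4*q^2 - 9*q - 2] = -3*q^2 - 8*q - 9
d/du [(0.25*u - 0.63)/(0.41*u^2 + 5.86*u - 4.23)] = (-0.1025*u^2 + 0.5166*u + 2.6343)/(0.1681*u^4 + 4.8052*u^3 + 30.871*u^2 - 49.5756*u + 17.8929)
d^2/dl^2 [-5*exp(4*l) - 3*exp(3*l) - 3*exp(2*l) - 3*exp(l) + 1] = (-80*exp(3*l) - 27*exp(2*l) - 12*exp(l) - 3)*exp(l)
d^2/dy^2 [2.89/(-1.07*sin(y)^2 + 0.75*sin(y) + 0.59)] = (-13.235044*sin(y)^4 + 6.957675*sin(y)^3 + 10.929113*sin(y)^2 - 12.636525*sin(y) + 6.900164)/(-1.07*sin(y)^2 + 0.75*sin(y) + 0.59)^3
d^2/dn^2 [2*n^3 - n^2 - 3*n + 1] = 12*n - 2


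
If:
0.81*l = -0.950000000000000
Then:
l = -1.17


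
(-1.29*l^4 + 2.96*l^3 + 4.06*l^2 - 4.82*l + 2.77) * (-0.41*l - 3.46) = 0.5289*l^5 + 3.2498*l^4 - 11.9062*l^3 - 12.0714*l^2 + 15.5415*l - 9.5842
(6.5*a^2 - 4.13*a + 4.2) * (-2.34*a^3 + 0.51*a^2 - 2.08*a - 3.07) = -15.21*a^5 + 12.9792*a^4 - 25.4543*a^3 - 9.2226*a^2 + 3.9431*a - 12.894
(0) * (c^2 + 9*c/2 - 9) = 0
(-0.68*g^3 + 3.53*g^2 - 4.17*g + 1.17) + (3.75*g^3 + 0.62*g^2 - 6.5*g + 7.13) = 3.07*g^3 + 4.15*g^2 - 10.67*g + 8.3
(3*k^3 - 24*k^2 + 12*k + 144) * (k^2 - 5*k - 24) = 3*k^5 - 39*k^4 + 60*k^3 + 660*k^2 - 1008*k - 3456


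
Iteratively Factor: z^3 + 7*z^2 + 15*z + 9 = (z + 3)*(z^2 + 4*z + 3) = (z + 3)^2*(z + 1)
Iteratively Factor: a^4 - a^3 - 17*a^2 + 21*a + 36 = (a - 3)*(a^3 + 2*a^2 - 11*a - 12) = (a - 3)*(a + 1)*(a^2 + a - 12) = (a - 3)*(a + 1)*(a + 4)*(a - 3)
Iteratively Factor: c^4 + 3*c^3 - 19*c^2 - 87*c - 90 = (c + 2)*(c^3 + c^2 - 21*c - 45) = (c + 2)*(c + 3)*(c^2 - 2*c - 15) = (c - 5)*(c + 2)*(c + 3)*(c + 3)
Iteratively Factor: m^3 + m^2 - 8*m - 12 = (m + 2)*(m^2 - m - 6) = (m + 2)^2*(m - 3)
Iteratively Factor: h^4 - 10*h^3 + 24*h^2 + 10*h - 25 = (h + 1)*(h^3 - 11*h^2 + 35*h - 25) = (h - 1)*(h + 1)*(h^2 - 10*h + 25) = (h - 5)*(h - 1)*(h + 1)*(h - 5)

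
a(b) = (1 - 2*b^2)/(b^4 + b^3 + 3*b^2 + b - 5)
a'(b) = -4*b/(b^4 + b^3 + 3*b^2 + b - 5) + (1 - 2*b^2)*(-4*b^3 - 3*b^2 - 6*b - 1)/(b^4 + b^3 + 3*b^2 + b - 5)^2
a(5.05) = -0.06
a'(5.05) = 0.02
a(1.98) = -0.21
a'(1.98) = 0.13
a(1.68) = -0.26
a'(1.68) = 0.18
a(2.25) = -0.18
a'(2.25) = 0.10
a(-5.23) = -0.08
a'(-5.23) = -0.03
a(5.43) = -0.05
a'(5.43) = 0.02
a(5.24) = -0.05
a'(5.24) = 0.02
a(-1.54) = -1.47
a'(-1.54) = -6.66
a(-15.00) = -0.00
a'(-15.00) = 0.00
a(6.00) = -0.04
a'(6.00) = 0.01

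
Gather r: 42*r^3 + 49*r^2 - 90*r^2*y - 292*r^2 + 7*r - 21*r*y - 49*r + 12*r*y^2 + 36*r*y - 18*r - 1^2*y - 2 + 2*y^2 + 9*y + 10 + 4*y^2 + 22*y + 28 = 42*r^3 + r^2*(-90*y - 243) + r*(12*y^2 + 15*y - 60) + 6*y^2 + 30*y + 36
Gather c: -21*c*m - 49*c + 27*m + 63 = c*(-21*m - 49) + 27*m + 63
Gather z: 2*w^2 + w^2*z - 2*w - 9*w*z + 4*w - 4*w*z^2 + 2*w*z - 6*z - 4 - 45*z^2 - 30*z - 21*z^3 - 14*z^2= 2*w^2 + 2*w - 21*z^3 + z^2*(-4*w - 59) + z*(w^2 - 7*w - 36) - 4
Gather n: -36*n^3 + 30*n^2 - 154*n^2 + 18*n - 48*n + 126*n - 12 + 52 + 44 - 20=-36*n^3 - 124*n^2 + 96*n + 64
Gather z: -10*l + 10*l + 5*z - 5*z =0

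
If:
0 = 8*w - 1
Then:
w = 1/8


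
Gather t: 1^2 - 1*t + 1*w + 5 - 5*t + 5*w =-6*t + 6*w + 6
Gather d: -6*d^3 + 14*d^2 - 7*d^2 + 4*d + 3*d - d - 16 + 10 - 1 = -6*d^3 + 7*d^2 + 6*d - 7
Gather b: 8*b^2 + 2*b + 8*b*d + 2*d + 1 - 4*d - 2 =8*b^2 + b*(8*d + 2) - 2*d - 1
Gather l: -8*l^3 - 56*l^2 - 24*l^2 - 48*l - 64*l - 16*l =-8*l^3 - 80*l^2 - 128*l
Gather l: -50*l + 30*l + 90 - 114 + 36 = 12 - 20*l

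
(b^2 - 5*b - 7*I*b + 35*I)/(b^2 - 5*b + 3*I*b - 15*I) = (b - 7*I)/(b + 3*I)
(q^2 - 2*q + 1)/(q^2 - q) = (q - 1)/q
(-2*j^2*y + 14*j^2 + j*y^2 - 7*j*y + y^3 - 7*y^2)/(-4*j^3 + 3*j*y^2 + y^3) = (y - 7)/(2*j + y)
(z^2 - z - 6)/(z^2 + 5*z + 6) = (z - 3)/(z + 3)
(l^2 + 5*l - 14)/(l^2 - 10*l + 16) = (l + 7)/(l - 8)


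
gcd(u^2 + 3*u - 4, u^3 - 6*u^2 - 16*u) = 1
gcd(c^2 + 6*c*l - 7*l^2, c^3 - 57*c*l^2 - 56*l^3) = c + 7*l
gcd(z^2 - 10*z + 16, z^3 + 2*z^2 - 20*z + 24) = z - 2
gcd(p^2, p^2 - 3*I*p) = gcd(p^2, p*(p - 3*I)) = p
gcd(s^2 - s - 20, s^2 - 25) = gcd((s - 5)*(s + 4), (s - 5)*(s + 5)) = s - 5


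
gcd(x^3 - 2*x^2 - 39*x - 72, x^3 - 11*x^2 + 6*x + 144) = x^2 - 5*x - 24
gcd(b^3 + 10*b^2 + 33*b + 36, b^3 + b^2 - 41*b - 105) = b + 3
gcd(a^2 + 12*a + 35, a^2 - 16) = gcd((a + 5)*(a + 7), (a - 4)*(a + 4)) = 1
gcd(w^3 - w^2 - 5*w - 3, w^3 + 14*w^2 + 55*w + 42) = w + 1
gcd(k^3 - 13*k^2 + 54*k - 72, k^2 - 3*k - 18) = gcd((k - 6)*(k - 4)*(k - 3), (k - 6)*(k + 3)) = k - 6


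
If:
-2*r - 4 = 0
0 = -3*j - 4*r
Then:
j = 8/3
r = -2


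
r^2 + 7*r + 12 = (r + 3)*(r + 4)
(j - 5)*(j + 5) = j^2 - 25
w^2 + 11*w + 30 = (w + 5)*(w + 6)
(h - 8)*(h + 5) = h^2 - 3*h - 40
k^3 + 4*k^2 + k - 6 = (k - 1)*(k + 2)*(k + 3)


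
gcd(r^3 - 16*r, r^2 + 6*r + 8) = r + 4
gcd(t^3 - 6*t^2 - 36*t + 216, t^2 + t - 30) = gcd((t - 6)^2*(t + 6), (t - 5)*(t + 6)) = t + 6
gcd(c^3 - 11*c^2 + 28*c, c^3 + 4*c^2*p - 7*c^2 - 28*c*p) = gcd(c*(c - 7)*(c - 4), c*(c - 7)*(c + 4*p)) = c^2 - 7*c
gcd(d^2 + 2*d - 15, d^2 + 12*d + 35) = d + 5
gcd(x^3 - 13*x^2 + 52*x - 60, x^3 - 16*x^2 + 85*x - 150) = x^2 - 11*x + 30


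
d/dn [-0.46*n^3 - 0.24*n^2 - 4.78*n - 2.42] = -1.38*n^2 - 0.48*n - 4.78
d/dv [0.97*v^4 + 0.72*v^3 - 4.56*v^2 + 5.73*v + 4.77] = 3.88*v^3 + 2.16*v^2 - 9.12*v + 5.73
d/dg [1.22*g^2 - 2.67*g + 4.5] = 2.44*g - 2.67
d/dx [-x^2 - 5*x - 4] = -2*x - 5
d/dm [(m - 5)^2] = 2*m - 10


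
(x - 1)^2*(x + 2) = x^3 - 3*x + 2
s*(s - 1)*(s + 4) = s^3 + 3*s^2 - 4*s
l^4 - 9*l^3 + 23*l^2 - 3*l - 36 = (l - 4)*(l - 3)^2*(l + 1)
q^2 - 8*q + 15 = (q - 5)*(q - 3)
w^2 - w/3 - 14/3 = (w - 7/3)*(w + 2)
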